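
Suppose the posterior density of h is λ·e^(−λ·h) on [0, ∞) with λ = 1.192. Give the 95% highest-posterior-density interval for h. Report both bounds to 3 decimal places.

[0.000, 2.513]

The exponential density is strictly decreasing on [0, ∞), so the HPD interval is anchored at 0: [0, q] with P(h ≤ q) = 0.95.
q = −ln(1 − 0.95) / 1.192 = 2.9957 / 1.192 = 2.513.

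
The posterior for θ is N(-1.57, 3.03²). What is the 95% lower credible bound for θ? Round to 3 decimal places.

Need L with P(θ ≥ L) = 0.95: L = -1.57 − z_{0.05}·3.03.
z = 1.645; L = -1.57 − 1.645 × 3.03 = -6.554.

-6.554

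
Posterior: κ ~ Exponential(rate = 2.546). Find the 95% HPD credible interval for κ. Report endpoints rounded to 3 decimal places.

The exponential density is strictly decreasing on [0, ∞), so the HPD interval is anchored at 0: [0, q] with P(κ ≤ q) = 0.95.
q = −ln(1 − 0.95) / 2.546 = 2.9957 / 2.546 = 1.177.

[0.000, 1.177]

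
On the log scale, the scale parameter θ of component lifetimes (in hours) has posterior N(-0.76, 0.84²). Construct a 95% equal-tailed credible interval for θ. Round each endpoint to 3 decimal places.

On the log scale the 95% interval is -0.76 ± 1.960 × 0.84 = [-2.4064, 0.8864].
Exponentiate: [e^-2.4064, e^0.8864] = [0.090, 2.426].

[0.090, 2.426]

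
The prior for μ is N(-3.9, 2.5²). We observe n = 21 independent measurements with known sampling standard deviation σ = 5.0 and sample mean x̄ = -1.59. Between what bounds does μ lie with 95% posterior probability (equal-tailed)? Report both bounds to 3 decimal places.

[-3.920, 0.000]

Posterior precision = 1/2.5² + 21/5.0² = 0.1600 + 0.8400 = 1.0000, so posterior SD = 1.0000.
Posterior mean = (-3.9/2.5² + 21·-1.59/5.0²) / 1.0000 = -1.9596.
Interval: -1.9596 ± 1.960 × 1.0000 → [-3.920, 0.000].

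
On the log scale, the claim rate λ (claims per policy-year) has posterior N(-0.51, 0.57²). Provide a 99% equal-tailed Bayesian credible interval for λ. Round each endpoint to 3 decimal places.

[0.138, 2.607]

On the log scale the 99% interval is -0.51 ± 2.576 × 0.57 = [-1.9782, 0.9582].
Exponentiate: [e^-1.9782, e^0.9582] = [0.138, 2.607].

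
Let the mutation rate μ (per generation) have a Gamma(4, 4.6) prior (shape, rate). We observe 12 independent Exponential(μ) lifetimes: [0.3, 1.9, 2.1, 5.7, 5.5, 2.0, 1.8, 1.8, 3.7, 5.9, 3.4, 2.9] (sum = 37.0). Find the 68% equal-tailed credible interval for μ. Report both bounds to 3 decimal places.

Posterior: Gamma(4+12, 4.6+37.0) = Gamma(16, 41.6) (shape, rate).
Equal-tailed 68% interval: Gamma(16, 41.6) quantiles at 0.16 and 0.84.
Posterior mean ≈ 0.385, SD ≈ 0.096; a Normal approximation gives roughly [0.289, 0.480].
Exact: lower = 0.290; upper = 0.479.

[0.290, 0.479]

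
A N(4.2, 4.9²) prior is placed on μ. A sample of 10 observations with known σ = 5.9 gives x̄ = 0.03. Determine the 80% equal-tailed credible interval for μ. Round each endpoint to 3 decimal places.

[-1.677, 2.793]

Posterior precision = 1/4.9² + 10/5.9² = 0.0416 + 0.2873 = 0.3289, so posterior SD = 1.7436.
Posterior mean = (4.2/4.9² + 10·0.03/5.9²) / 0.3289 = 0.5580.
Interval: 0.5580 ± 1.282 × 1.7436 → [-1.677, 2.793].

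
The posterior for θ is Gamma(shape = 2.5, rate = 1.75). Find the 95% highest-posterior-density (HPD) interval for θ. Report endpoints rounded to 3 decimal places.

The posterior is unimodal and skewed, so the HPD interval has equal density at both endpoints and is the shortest 95% interval.
Solving f(0.085) = f(3.198) with F(3.198) − F(0.085) = 0.95 gives [0.085, 3.198].
For comparison, the equal-tailed interval is [0.237, 3.666]; the HPD is narrower and shifted toward the mode.

[0.085, 3.198]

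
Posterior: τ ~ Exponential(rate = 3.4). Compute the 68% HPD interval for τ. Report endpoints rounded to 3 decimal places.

The exponential density is strictly decreasing on [0, ∞), so the HPD interval is anchored at 0: [0, q] with P(τ ≤ q) = 0.68.
q = −ln(1 − 0.68) / 3.4 = 1.1394 / 3.4 = 0.335.

[0.000, 0.335]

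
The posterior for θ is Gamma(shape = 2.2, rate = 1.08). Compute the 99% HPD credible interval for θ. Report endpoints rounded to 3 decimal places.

The posterior is unimodal and skewed, so the HPD interval has equal density at both endpoints and is the shortest 99% interval.
Solving f(0.019) = f(6.496) with F(6.496) − F(0.019) = 0.99 gives [0.019, 6.496].
For comparison, the equal-tailed interval is [0.130, 7.236]; the HPD is narrower and shifted toward the mode.

[0.019, 6.496]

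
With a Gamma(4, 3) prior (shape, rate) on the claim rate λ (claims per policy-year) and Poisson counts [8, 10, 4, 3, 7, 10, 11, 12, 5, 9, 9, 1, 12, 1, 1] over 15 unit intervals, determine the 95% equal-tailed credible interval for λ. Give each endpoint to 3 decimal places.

Posterior: Gamma(4+103, 3+15) = Gamma(107, 18) (shape, rate).
Equal-tailed 95% interval: Gamma(107, 18) quantiles at 0.025 and 0.975.
Posterior mean ≈ 5.944, SD ≈ 0.575; a Normal approximation gives roughly [4.818, 7.071].
Exact: lower = 4.872; upper = 7.122.

[4.872, 7.122]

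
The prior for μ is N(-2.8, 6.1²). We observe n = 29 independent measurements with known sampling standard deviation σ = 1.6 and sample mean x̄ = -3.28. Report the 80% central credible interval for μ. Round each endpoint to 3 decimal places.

[-3.659, -2.899]

Posterior precision = 1/6.1² + 29/1.6² = 0.0269 + 11.3281 = 11.3550, so posterior SD = 0.2968.
Posterior mean = (-2.8/6.1² + 29·-3.28/1.6²) / 11.3550 = -3.2789.
Interval: -3.2789 ± 1.282 × 0.2968 → [-3.659, -2.899].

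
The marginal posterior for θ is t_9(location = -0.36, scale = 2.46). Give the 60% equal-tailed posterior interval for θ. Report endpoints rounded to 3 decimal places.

[-2.533, 1.813]

The t_9 distribution is symmetric; the 60% interval is -0.36 ± t·2.46 with t_{0.8,9} = 0.883.
Half-width: 0.883 × 2.46 = 2.173.
-0.36 − 2.173 = -2.533; -0.36 + 2.173 = 1.813.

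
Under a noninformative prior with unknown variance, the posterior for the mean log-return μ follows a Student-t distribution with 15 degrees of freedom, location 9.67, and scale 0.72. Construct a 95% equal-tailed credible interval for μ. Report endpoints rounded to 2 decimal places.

[8.14, 11.20]

The t_15 distribution is symmetric; the 95% interval is 9.67 ± t·0.72 with t_{0.975,15} = 2.131.
Half-width: 2.131 × 0.72 = 1.53.
9.67 − 1.53 = 8.14; 9.67 + 1.53 = 11.20.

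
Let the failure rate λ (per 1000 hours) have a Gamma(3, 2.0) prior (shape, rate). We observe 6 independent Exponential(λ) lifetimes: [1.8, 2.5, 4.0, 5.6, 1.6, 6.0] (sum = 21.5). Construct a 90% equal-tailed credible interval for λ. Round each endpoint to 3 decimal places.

[0.200, 0.614]

Posterior: Gamma(3+6, 2.0+21.5) = Gamma(9, 23.5) (shape, rate).
Equal-tailed 90% interval: Gamma(9, 23.5) quantiles at 0.05 and 0.95.
Posterior mean ≈ 0.383, SD ≈ 0.128; a Normal approximation gives roughly [0.173, 0.593].
Exact: lower = 0.200; upper = 0.614.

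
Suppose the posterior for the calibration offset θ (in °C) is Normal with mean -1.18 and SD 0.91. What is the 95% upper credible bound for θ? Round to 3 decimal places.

Need U with P(θ ≤ U) = 0.95: U = -1.18 + z_{0.05}·0.91.
z = 1.645; U = -1.18 + 1.645 × 0.91 = 0.317.

0.317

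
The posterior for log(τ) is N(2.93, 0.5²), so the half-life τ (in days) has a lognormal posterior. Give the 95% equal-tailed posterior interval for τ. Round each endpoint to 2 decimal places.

On the log scale the 95% interval is 2.93 ± 1.960 × 0.5 = [1.9500, 3.9100].
Exponentiate: [e^1.9500, e^3.9100] = [7.03, 49.90].

[7.03, 49.90]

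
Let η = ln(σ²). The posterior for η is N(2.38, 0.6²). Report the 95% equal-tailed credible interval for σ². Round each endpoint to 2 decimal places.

On the log scale the 95% interval is 2.38 ± 1.960 × 0.6 = [1.2040, 3.5560].
Exponentiate: [e^1.2040, e^3.5560] = [3.33, 35.02].

[3.33, 35.02]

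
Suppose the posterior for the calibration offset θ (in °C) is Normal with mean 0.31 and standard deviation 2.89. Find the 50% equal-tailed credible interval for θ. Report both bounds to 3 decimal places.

[-1.639, 2.259]

The posterior is symmetric, so the 50% equal-tailed interval is θ = 0.31 ± z·2.89 with z = 0.674.
Half-width: 0.674 × 2.89 = 1.949.
0.31 − 1.949 = -1.639; 0.31 + 1.949 = 2.259.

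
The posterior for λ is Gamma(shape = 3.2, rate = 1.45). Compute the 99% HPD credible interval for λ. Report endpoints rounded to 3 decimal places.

[0.120, 6.067]

The posterior is unimodal and skewed, so the HPD interval has equal density at both endpoints and is the shortest 99% interval.
Solving f(0.120) = f(6.067) with F(6.067) − F(0.120) = 0.99 gives [0.120, 6.067].
For comparison, the equal-tailed interval is [0.274, 6.637]; the HPD is narrower and shifted toward the mode.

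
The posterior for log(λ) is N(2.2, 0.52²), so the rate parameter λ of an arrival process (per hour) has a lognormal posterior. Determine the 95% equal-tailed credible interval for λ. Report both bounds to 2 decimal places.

On the log scale the 95% interval is 2.2 ± 1.960 × 0.52 = [1.1808, 3.2192].
Exponentiate: [e^1.1808, e^3.2192] = [3.26, 25.01].

[3.26, 25.01]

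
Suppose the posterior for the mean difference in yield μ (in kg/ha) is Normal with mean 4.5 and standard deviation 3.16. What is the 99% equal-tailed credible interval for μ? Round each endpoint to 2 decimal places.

[-3.64, 12.64]

The posterior is symmetric, so the 99% equal-tailed interval is μ = 4.5 ± z·3.16 with z = 2.576.
Half-width: 2.576 × 3.16 = 8.14.
4.5 − 8.14 = -3.64; 4.5 + 8.14 = 12.64.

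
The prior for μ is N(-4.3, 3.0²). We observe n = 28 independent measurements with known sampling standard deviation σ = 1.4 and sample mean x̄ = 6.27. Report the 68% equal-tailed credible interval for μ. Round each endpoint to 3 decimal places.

Posterior precision = 1/3.0² + 28/1.4² = 0.1111 + 14.2857 = 14.3968, so posterior SD = 0.2636.
Posterior mean = (-4.3/3.0² + 28·6.27/1.4²) / 14.3968 = 6.1884.
Interval: 6.1884 ± 0.994 × 0.2636 → [5.926, 6.451].

[5.926, 6.451]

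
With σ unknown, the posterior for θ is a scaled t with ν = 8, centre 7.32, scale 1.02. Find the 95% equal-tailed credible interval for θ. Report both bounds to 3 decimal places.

The t_8 distribution is symmetric; the 95% interval is 7.32 ± t·1.02 with t_{0.975,8} = 2.306.
Half-width: 2.306 × 1.02 = 2.352.
7.32 − 2.352 = 4.968; 7.32 + 2.352 = 9.672.

[4.968, 9.672]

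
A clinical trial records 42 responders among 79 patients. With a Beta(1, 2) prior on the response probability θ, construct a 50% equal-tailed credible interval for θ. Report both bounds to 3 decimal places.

Posterior: Beta(1+42, 2+37) = Beta(43, 39).
Equal-tailed 50% interval: the 0.25 and 0.75 quantiles of Beta(43, 39).
Posterior mean ≈ 0.524, SD ≈ 0.055; a Normal approximation gives roughly [0.487, 0.561].
Exact: F⁻¹(0.25) = 0.487; F⁻¹(0.75) = 0.562.

[0.487, 0.562]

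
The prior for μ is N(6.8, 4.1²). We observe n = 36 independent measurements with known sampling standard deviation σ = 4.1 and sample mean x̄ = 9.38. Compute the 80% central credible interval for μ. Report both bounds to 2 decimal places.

[8.45, 10.17]

Posterior precision = 1/4.1² + 36/4.1² = 0.0595 + 2.1416 = 2.2011, so posterior SD = 0.6740.
Posterior mean = (6.8/4.1² + 36·9.38/4.1²) / 2.2011 = 9.3103.
Interval: 9.3103 ± 1.282 × 0.6740 → [8.45, 10.17].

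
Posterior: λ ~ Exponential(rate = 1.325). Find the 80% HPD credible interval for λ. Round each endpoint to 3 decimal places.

[0.000, 1.215]

The exponential density is strictly decreasing on [0, ∞), so the HPD interval is anchored at 0: [0, q] with P(λ ≤ q) = 0.80.
q = −ln(1 − 0.80) / 1.325 = 1.6094 / 1.325 = 1.215.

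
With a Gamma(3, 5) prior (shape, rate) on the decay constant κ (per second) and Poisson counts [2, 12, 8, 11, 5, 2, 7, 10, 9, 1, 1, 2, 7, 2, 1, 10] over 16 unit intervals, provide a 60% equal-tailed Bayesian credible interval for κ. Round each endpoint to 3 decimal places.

Posterior: Gamma(3+90, 5+16) = Gamma(93, 21) (shape, rate).
Equal-tailed 60% interval: Gamma(93, 21) quantiles at 0.2 and 0.8.
Posterior mean ≈ 4.429, SD ≈ 0.459; a Normal approximation gives roughly [4.042, 4.815].
Exact: lower = 4.038; upper = 4.810.

[4.038, 4.810]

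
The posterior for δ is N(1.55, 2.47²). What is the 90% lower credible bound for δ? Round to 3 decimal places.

Need L with P(δ ≥ L) = 0.90: L = 1.55 − z_{0.1}·2.47.
z = 1.282; L = 1.55 − 1.282 × 2.47 = -1.615.

-1.615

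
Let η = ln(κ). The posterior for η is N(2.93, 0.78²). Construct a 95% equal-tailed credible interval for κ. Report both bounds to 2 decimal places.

On the log scale the 95% interval is 2.93 ± 1.960 × 0.78 = [1.4012, 4.4588].
Exponentiate: [e^1.4012, e^4.4588] = [4.06, 86.38].

[4.06, 86.38]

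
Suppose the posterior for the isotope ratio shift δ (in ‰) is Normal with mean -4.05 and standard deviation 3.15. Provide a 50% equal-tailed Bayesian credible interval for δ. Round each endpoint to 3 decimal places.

The posterior is symmetric, so the 50% equal-tailed interval is δ = -4.05 ± z·3.15 with z = 0.674.
Half-width: 0.674 × 3.15 = 2.125.
-4.05 − 2.125 = -6.175; -4.05 + 2.125 = -1.925.

[-6.175, -1.925]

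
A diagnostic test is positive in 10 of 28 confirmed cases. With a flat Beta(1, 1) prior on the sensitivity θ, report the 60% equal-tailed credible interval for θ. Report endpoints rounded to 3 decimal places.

Posterior: Beta(1+10, 1+18) = Beta(11, 19).
Equal-tailed 60% interval: the 0.2 and 0.8 quantiles of Beta(11, 19).
Posterior mean ≈ 0.367, SD ≈ 0.087; a Normal approximation gives roughly [0.294, 0.440].
Exact: F⁻¹(0.2) = 0.292; F⁻¹(0.8) = 0.440.

[0.292, 0.440]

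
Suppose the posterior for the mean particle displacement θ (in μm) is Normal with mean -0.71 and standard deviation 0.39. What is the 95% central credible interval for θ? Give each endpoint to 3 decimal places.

[-1.474, 0.054]

The posterior is symmetric, so the 95% equal-tailed interval is θ = -0.71 ± z·0.39 with z = 1.960.
Half-width: 1.960 × 0.39 = 0.764.
-0.71 − 0.764 = -1.474; -0.71 + 0.764 = 0.054.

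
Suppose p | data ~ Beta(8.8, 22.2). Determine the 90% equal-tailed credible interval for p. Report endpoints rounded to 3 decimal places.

[0.161, 0.423]

Posterior: Beta(8.8, 22.2).
Equal-tailed 90% interval: the 0.05 and 0.95 quantiles of Beta(8.8, 22.2).
Posterior mean ≈ 0.284, SD ≈ 0.080; a Normal approximation gives roughly [0.153, 0.415].
Exact: F⁻¹(0.05) = 0.161; F⁻¹(0.95) = 0.423.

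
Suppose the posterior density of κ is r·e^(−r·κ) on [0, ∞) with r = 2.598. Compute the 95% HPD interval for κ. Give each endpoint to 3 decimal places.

[0.000, 1.153]

The exponential density is strictly decreasing on [0, ∞), so the HPD interval is anchored at 0: [0, q] with P(κ ≤ q) = 0.95.
q = −ln(1 − 0.95) / 2.598 = 2.9957 / 2.598 = 1.153.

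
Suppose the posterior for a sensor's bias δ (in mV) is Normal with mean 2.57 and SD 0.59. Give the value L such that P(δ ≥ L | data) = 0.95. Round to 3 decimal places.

Need L with P(δ ≥ L) = 0.95: L = 2.57 − z_{0.05}·0.59.
z = 1.645; L = 2.57 − 1.645 × 0.59 = 1.600.

1.600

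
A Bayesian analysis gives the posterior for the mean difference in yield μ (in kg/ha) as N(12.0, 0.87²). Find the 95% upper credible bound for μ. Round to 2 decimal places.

13.43

Need U with P(μ ≤ U) = 0.95: U = 12.0 + z_{0.05}·0.87.
z = 1.645; U = 12.0 + 1.645 × 0.87 = 13.43.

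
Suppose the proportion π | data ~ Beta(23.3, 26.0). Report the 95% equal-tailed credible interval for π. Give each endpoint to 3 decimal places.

Posterior: Beta(23.3, 26.0).
Equal-tailed 95% interval: the 0.025 and 0.975 quantiles of Beta(23.3, 26.0).
Posterior mean ≈ 0.473, SD ≈ 0.070; a Normal approximation gives roughly [0.335, 0.611].
Exact: F⁻¹(0.025) = 0.336; F⁻¹(0.975) = 0.611.

[0.336, 0.611]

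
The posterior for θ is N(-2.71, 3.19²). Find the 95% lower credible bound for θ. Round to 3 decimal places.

Need L with P(θ ≥ L) = 0.95: L = -2.71 − z_{0.05}·3.19.
z = 1.645; L = -2.71 − 1.645 × 3.19 = -7.957.

-7.957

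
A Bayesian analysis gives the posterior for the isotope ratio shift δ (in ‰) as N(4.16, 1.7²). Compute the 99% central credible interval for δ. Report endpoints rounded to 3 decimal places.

The posterior is symmetric, so the 99% equal-tailed interval is δ = 4.16 ± z·1.7 with z = 2.576.
Half-width: 2.576 × 1.7 = 4.379.
4.16 − 4.379 = -0.219; 4.16 + 4.379 = 8.539.

[-0.219, 8.539]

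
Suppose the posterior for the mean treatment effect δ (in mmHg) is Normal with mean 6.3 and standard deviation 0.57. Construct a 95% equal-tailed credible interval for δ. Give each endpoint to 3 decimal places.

[5.183, 7.417]

The posterior is symmetric, so the 95% equal-tailed interval is δ = 6.3 ± z·0.57 with z = 1.960.
Half-width: 1.960 × 0.57 = 1.117.
6.3 − 1.117 = 5.183; 6.3 + 1.117 = 7.417.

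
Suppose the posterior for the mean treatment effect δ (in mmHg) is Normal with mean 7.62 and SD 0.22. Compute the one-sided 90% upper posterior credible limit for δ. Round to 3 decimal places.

Need U with P(δ ≤ U) = 0.90: U = 7.62 + z_{0.1}·0.22.
z = 1.282; U = 7.62 + 1.282 × 0.22 = 7.902.

7.902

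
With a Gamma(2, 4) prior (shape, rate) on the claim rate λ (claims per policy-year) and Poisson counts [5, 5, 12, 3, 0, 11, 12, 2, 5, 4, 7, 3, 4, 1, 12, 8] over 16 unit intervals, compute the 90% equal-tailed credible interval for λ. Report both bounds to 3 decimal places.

Posterior: Gamma(2+94, 4+16) = Gamma(96, 20) (shape, rate).
Equal-tailed 90% interval: Gamma(96, 20) quantiles at 0.05 and 0.95.
Posterior mean ≈ 4.800, SD ≈ 0.490; a Normal approximation gives roughly [3.994, 5.606].
Exact: lower = 4.024; upper = 5.633.

[4.024, 5.633]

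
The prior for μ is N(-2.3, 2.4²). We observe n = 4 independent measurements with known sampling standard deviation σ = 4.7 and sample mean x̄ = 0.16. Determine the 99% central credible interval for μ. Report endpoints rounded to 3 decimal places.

[-5.369, 3.281]

Posterior precision = 1/2.4² + 4/4.7² = 0.1736 + 0.1811 = 0.3547, so posterior SD = 1.6791.
Posterior mean = (-2.3/2.4² + 4·0.16/4.7²) / 0.3547 = -1.0441.
Interval: -1.0441 ± 2.576 × 1.6791 → [-5.369, 3.281].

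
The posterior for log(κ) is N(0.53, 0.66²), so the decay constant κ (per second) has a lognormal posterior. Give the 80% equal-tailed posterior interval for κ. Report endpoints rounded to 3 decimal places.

[0.729, 3.958]

On the log scale the 80% interval is 0.53 ± 1.282 × 0.66 = [-0.3158, 1.3758].
Exponentiate: [e^-0.3158, e^1.3758] = [0.729, 3.958].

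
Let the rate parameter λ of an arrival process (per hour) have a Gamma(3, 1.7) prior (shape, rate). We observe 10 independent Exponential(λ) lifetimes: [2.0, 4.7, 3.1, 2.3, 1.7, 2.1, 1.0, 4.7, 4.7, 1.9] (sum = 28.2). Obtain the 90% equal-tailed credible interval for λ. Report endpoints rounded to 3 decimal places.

[0.257, 0.650]

Posterior: Gamma(3+10, 1.7+28.2) = Gamma(13, 29.9) (shape, rate).
Equal-tailed 90% interval: Gamma(13, 29.9) quantiles at 0.05 and 0.95.
Posterior mean ≈ 0.435, SD ≈ 0.121; a Normal approximation gives roughly [0.236, 0.633].
Exact: lower = 0.257; upper = 0.650.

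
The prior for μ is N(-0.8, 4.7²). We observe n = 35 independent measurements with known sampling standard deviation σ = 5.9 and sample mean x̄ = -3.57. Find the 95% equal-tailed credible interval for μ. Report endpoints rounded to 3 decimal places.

Posterior precision = 1/4.7² + 35/5.9² = 0.0453 + 1.0055 = 1.0507, so posterior SD = 0.9756.
Posterior mean = (-0.8/4.7² + 35·-3.57/5.9²) / 1.0507 = -3.4507.
Interval: -3.4507 ± 1.960 × 0.9756 → [-5.363, -1.539].

[-5.363, -1.539]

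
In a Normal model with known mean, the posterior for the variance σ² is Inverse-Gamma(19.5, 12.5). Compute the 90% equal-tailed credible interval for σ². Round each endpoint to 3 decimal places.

Inverse-Gamma(19.5, 12.5) quantiles: F⁻¹(0.05) and F⁻¹(0.95).
Equivalently, 1/σ² ~ Gamma(19.5, rate = 12.5); invert its 0.95 and 0.05 quantiles.
Posterior mean ≈ 0.676, SD ≈ 0.162; a Normal approximation gives roughly [0.410, 0.941].
Exact: lower = 0.458; upper = 0.973.

[0.458, 0.973]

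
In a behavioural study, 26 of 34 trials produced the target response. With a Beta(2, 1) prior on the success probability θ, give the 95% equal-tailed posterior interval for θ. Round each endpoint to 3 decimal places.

Posterior: Beta(2+26, 1+8) = Beta(28, 9).
Equal-tailed 95% interval: the 0.025 and 0.975 quantiles of Beta(28, 9).
Posterior mean ≈ 0.757, SD ≈ 0.070; a Normal approximation gives roughly [0.620, 0.893].
Exact: F⁻¹(0.025) = 0.608; F⁻¹(0.975) = 0.879.

[0.608, 0.879]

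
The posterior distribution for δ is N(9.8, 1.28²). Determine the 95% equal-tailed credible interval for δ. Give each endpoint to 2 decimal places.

[7.29, 12.31]

The posterior is symmetric, so the 95% equal-tailed interval is δ = 9.8 ± z·1.28 with z = 1.960.
Half-width: 1.960 × 1.28 = 2.51.
9.8 − 2.51 = 7.29; 9.8 + 2.51 = 12.31.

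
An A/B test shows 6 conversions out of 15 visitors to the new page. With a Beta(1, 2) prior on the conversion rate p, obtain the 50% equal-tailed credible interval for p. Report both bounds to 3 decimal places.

Posterior: Beta(1+6, 2+9) = Beta(7, 11).
Equal-tailed 50% interval: the 0.25 and 0.75 quantiles of Beta(7, 11).
Posterior mean ≈ 0.389, SD ≈ 0.112; a Normal approximation gives roughly [0.313, 0.464].
Exact: F⁻¹(0.25) = 0.309; F⁻¹(0.75) = 0.465.

[0.309, 0.465]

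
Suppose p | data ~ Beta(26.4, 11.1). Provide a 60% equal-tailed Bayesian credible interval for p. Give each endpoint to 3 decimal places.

Posterior: Beta(26.4, 11.1).
Equal-tailed 60% interval: the 0.2 and 0.8 quantiles of Beta(26.4, 11.1).
Posterior mean ≈ 0.704, SD ≈ 0.074; a Normal approximation gives roughly [0.642, 0.766].
Exact: F⁻¹(0.2) = 0.642; F⁻¹(0.8) = 0.768.

[0.642, 0.768]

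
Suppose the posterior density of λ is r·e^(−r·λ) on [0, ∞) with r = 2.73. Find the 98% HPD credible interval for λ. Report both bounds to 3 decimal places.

[0.000, 1.433]

The exponential density is strictly decreasing on [0, ∞), so the HPD interval is anchored at 0: [0, q] with P(λ ≤ q) = 0.98.
q = −ln(1 − 0.98) / 2.73 = 3.9120 / 2.73 = 1.433.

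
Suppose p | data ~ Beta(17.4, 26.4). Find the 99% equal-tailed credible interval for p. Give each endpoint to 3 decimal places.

[0.221, 0.590]

Posterior: Beta(17.4, 26.4).
Equal-tailed 99% interval: the 0.005 and 0.995 quantiles of Beta(17.4, 26.4).
Posterior mean ≈ 0.397, SD ≈ 0.073; a Normal approximation gives roughly [0.209, 0.586].
Exact: F⁻¹(0.005) = 0.221; F⁻¹(0.995) = 0.590.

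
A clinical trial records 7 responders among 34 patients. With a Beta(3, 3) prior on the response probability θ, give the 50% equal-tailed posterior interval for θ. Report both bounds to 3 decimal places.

[0.202, 0.294]

Posterior: Beta(3+7, 3+27) = Beta(10, 30).
Equal-tailed 50% interval: the 0.25 and 0.75 quantiles of Beta(10, 30).
Posterior mean ≈ 0.250, SD ≈ 0.068; a Normal approximation gives roughly [0.204, 0.296].
Exact: F⁻¹(0.25) = 0.202; F⁻¹(0.75) = 0.294.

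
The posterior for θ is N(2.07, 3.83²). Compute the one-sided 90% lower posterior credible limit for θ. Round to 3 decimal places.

Need L with P(θ ≥ L) = 0.90: L = 2.07 − z_{0.1}·3.83.
z = 1.282; L = 2.07 − 1.282 × 3.83 = -2.838.

-2.838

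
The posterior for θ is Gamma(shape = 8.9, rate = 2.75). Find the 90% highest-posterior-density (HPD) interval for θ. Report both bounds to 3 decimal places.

The posterior is unimodal and skewed, so the HPD interval has equal density at both endpoints and is the shortest 90% interval.
Solving f(1.491) = f(4.922) with F(4.922) − F(1.491) = 0.90 gives [1.491, 4.922].
For comparison, the equal-tailed interval is [1.681, 5.202]; the HPD is narrower and shifted toward the mode.

[1.491, 4.922]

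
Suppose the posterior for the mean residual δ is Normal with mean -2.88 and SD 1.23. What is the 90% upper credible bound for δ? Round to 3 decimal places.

Need U with P(δ ≤ U) = 0.90: U = -2.88 + z_{0.1}·1.23.
z = 1.282; U = -2.88 + 1.282 × 1.23 = -1.304.

-1.304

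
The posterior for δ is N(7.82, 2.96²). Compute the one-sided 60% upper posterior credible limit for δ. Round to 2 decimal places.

Need U with P(δ ≤ U) = 0.60: U = 7.82 + z_{0.4}·2.96.
z = 0.253; U = 7.82 + 0.253 × 2.96 = 8.57.

8.57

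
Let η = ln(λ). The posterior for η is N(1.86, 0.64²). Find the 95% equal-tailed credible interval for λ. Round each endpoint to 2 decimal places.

[1.83, 22.52]

On the log scale the 95% interval is 1.86 ± 1.960 × 0.64 = [0.6056, 3.1144].
Exponentiate: [e^0.6056, e^3.1144] = [1.83, 22.52].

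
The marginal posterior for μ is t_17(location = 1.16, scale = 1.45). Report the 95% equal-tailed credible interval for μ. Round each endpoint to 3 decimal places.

The t_17 distribution is symmetric; the 95% interval is 1.16 ± t·1.45 with t_{0.975,17} = 2.110.
Half-width: 2.110 × 1.45 = 3.059.
1.16 − 3.059 = -1.899; 1.16 + 3.059 = 4.219.

[-1.899, 4.219]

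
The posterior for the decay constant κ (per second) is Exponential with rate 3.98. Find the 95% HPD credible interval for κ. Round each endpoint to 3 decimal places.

[0.000, 0.753]

The exponential density is strictly decreasing on [0, ∞), so the HPD interval is anchored at 0: [0, q] with P(κ ≤ q) = 0.95.
q = −ln(1 − 0.95) / 3.98 = 2.9957 / 3.98 = 0.753.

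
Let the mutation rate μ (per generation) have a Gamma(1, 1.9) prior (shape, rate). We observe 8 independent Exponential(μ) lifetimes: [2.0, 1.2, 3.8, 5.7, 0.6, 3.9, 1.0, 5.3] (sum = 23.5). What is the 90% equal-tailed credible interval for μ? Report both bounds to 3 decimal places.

Posterior: Gamma(1+8, 1.9+23.5) = Gamma(9, 25.4) (shape, rate).
Equal-tailed 90% interval: Gamma(9, 25.4) quantiles at 0.05 and 0.95.
Posterior mean ≈ 0.354, SD ≈ 0.118; a Normal approximation gives roughly [0.160, 0.549].
Exact: lower = 0.185; upper = 0.568.

[0.185, 0.568]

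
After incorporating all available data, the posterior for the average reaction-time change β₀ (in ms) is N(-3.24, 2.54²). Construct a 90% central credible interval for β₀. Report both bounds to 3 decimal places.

The posterior is symmetric, so the 90% equal-tailed interval is β₀ = -3.24 ± z·2.54 with z = 1.645.
Half-width: 1.645 × 2.54 = 4.178.
-3.24 − 4.178 = -7.418; -3.24 + 4.178 = 0.938.

[-7.418, 0.938]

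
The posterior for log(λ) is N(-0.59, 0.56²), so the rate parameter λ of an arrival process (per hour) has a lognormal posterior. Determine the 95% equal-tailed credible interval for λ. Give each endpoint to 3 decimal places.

On the log scale the 95% interval is -0.59 ± 1.960 × 0.56 = [-1.6876, 0.5076].
Exponentiate: [e^-1.6876, e^0.5076] = [0.185, 1.661].

[0.185, 1.661]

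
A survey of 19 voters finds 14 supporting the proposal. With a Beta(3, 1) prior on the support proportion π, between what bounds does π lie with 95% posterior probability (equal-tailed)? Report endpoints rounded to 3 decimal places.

Posterior: Beta(3+14, 1+5) = Beta(17, 6).
Equal-tailed 95% interval: the 0.025 and 0.975 quantiles of Beta(17, 6).
Posterior mean ≈ 0.739, SD ≈ 0.090; a Normal approximation gives roughly [0.563, 0.915].
Exact: F⁻¹(0.025) = 0.546; F⁻¹(0.975) = 0.893.

[0.546, 0.893]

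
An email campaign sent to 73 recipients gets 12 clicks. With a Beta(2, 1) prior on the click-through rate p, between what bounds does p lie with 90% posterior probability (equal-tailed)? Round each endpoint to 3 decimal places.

[0.117, 0.261]

Posterior: Beta(2+12, 1+61) = Beta(14, 62).
Equal-tailed 90% interval: the 0.05 and 0.95 quantiles of Beta(14, 62).
Posterior mean ≈ 0.184, SD ≈ 0.044; a Normal approximation gives roughly [0.112, 0.257].
Exact: F⁻¹(0.05) = 0.117; F⁻¹(0.95) = 0.261.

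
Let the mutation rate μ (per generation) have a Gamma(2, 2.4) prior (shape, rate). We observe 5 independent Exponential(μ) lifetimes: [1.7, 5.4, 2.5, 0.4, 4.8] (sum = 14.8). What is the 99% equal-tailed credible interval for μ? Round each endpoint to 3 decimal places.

[0.118, 0.910]

Posterior: Gamma(2+5, 2.4+14.8) = Gamma(7, 17.2) (shape, rate).
Equal-tailed 99% interval: Gamma(7, 17.2) quantiles at 0.005 and 0.995.
Posterior mean ≈ 0.407, SD ≈ 0.154; a Normal approximation gives roughly [0.011, 0.803].
Exact: lower = 0.118; upper = 0.910.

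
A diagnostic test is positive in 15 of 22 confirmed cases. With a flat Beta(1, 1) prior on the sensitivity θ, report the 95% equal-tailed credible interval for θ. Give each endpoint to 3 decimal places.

Posterior: Beta(1+15, 1+7) = Beta(16, 8).
Equal-tailed 95% interval: the 0.025 and 0.975 quantiles of Beta(16, 8).
Posterior mean ≈ 0.667, SD ≈ 0.094; a Normal approximation gives roughly [0.482, 0.851].
Exact: F⁻¹(0.025) = 0.471; F⁻¹(0.975) = 0.836.

[0.471, 0.836]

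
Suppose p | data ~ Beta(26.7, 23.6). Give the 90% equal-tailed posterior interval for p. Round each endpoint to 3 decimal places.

[0.415, 0.645]

Posterior: Beta(26.7, 23.6).
Equal-tailed 90% interval: the 0.05 and 0.95 quantiles of Beta(26.7, 23.6).
Posterior mean ≈ 0.531, SD ≈ 0.070; a Normal approximation gives roughly [0.416, 0.645].
Exact: F⁻¹(0.05) = 0.415; F⁻¹(0.95) = 0.645.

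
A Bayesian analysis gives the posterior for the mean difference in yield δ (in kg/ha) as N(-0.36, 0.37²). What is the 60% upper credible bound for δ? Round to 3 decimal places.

-0.266

Need U with P(δ ≤ U) = 0.60: U = -0.36 + z_{0.4}·0.37.
z = 0.253; U = -0.36 + 0.253 × 0.37 = -0.266.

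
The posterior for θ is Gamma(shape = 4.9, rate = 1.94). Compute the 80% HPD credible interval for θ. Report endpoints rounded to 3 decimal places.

[0.955, 3.652]

The posterior is unimodal and skewed, so the HPD interval has equal density at both endpoints and is the shortest 80% interval.
Solving f(0.955) = f(3.652) with F(3.652) − F(0.955) = 0.80 gives [0.955, 3.652].
For comparison, the equal-tailed interval is [1.218, 4.054]; the HPD is narrower and shifted toward the mode.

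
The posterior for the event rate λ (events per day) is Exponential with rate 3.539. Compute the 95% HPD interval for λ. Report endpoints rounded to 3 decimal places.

The exponential density is strictly decreasing on [0, ∞), so the HPD interval is anchored at 0: [0, q] with P(λ ≤ q) = 0.95.
q = −ln(1 − 0.95) / 3.539 = 2.9957 / 3.539 = 0.846.

[0.000, 0.846]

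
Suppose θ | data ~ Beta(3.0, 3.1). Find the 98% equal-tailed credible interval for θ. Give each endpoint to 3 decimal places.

Posterior: Beta(3.0, 3.1).
Equal-tailed 98% interval: the 0.01 and 0.99 quantiles of Beta(3.0, 3.1).
Posterior mean ≈ 0.492, SD ≈ 0.188; a Normal approximation gives roughly [0.055, 0.928].
Exact: F⁻¹(0.01) = 0.103; F⁻¹(0.99) = 0.888.

[0.103, 0.888]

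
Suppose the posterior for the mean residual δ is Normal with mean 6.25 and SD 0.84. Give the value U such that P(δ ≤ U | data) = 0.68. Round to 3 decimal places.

Need U with P(δ ≤ U) = 0.68: U = 6.25 + z_{0.32}·0.84.
z = 0.468; U = 6.25 + 0.468 × 0.84 = 6.643.

6.643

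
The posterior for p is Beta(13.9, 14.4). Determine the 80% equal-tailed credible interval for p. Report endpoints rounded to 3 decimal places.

Posterior: Beta(13.9, 14.4).
Equal-tailed 80% interval: the 0.1 and 0.9 quantiles of Beta(13.9, 14.4).
Posterior mean ≈ 0.491, SD ≈ 0.092; a Normal approximation gives roughly [0.373, 0.610].
Exact: F⁻¹(0.1) = 0.372; F⁻¹(0.9) = 0.611.

[0.372, 0.611]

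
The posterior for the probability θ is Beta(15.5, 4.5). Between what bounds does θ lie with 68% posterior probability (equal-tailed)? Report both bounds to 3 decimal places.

[0.683, 0.866]

Posterior: Beta(15.5, 4.5).
Equal-tailed 68% interval: the 0.16 and 0.84 quantiles of Beta(15.5, 4.5).
Posterior mean ≈ 0.775, SD ≈ 0.091; a Normal approximation gives roughly [0.684, 0.866].
Exact: F⁻¹(0.16) = 0.683; F⁻¹(0.84) = 0.866.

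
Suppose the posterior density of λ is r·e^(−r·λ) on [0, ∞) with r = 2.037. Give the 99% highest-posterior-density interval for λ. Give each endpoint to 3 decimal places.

The exponential density is strictly decreasing on [0, ∞), so the HPD interval is anchored at 0: [0, q] with P(λ ≤ q) = 0.99.
q = −ln(1 − 0.99) / 2.037 = 4.6052 / 2.037 = 2.261.

[0.000, 2.261]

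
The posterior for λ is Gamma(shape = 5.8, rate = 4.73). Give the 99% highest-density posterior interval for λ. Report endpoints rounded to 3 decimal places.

The posterior is unimodal and skewed, so the HPD interval has equal density at both endpoints and is the shortest 99% interval.
Solving f(0.229) = f(2.752) with F(2.752) − F(0.229) = 0.99 gives [0.229, 2.752].
For comparison, the equal-tailed interval is [0.305, 2.927]; the HPD is narrower and shifted toward the mode.

[0.229, 2.752]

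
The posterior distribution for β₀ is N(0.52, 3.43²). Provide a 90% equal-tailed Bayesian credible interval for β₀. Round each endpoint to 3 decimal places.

The posterior is symmetric, so the 90% equal-tailed interval is β₀ = 0.52 ± z·3.43 with z = 1.645.
Half-width: 1.645 × 3.43 = 5.642.
0.52 − 5.642 = -5.122; 0.52 + 5.642 = 6.162.

[-5.122, 6.162]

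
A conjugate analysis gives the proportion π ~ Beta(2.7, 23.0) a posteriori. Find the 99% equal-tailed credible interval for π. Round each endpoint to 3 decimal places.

Posterior: Beta(2.7, 23.0).
Equal-tailed 99% interval: the 0.005 and 0.995 quantiles of Beta(2.7, 23.0).
Posterior mean ≈ 0.105, SD ≈ 0.059; a Normal approximation gives roughly [-0.048, 0.258].
Exact: F⁻¹(0.005) = 0.011; F⁻¹(0.995) = 0.307.

[0.011, 0.307]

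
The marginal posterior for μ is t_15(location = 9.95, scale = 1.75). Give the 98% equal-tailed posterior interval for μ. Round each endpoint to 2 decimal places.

[5.40, 14.50]

The t_15 distribution is symmetric; the 98% interval is 9.95 ± t·1.75 with t_{0.99,15} = 2.602.
Half-width: 2.602 × 1.75 = 4.55.
9.95 − 4.55 = 5.40; 9.95 + 4.55 = 14.50.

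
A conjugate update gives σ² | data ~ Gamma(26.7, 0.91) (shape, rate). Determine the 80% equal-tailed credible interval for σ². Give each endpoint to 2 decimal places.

[22.34, 36.81]

Posterior: Gamma(shape 26.7, rate 0.91).
Equal-tailed 80% interval: Gamma(26.7, 0.91) quantiles at 0.1 and 0.9.
Posterior mean ≈ 29.34, SD ≈ 5.68; a Normal approximation gives roughly [22.06, 36.62].
Exact: lower = 22.34; upper = 36.81.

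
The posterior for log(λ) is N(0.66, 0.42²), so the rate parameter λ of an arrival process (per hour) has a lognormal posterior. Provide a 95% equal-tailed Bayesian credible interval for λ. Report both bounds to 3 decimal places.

On the log scale the 95% interval is 0.66 ± 1.960 × 0.42 = [-0.1632, 1.4832].
Exponentiate: [e^-0.1632, e^1.4832] = [0.849, 4.407].

[0.849, 4.407]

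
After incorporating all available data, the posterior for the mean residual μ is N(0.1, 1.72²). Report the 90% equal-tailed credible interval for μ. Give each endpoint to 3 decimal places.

The posterior is symmetric, so the 90% equal-tailed interval is μ = 0.1 ± z·1.72 with z = 1.645.
Half-width: 1.645 × 1.72 = 2.829.
0.1 − 2.829 = -2.729; 0.1 + 2.829 = 2.929.

[-2.729, 2.929]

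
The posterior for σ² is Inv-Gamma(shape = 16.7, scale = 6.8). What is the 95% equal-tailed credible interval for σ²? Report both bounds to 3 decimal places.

Inverse-Gamma(16.7, 6.8) quantiles: F⁻¹(0.025) and F⁻¹(0.975).
Equivalently, 1/σ² ~ Gamma(16.7, rate = 6.8); invert its 0.975 and 0.025 quantiles.
Posterior mean ≈ 0.433, SD ≈ 0.113; a Normal approximation gives roughly [0.212, 0.655].
Exact: lower = 0.266; upper = 0.703.

[0.266, 0.703]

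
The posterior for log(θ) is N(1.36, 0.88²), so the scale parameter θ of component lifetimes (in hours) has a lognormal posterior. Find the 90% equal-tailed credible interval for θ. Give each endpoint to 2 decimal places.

On the log scale the 90% interval is 1.36 ± 1.645 × 0.88 = [-0.0875, 2.8075].
Exponentiate: [e^-0.0875, e^2.8075] = [0.92, 16.57].

[0.92, 16.57]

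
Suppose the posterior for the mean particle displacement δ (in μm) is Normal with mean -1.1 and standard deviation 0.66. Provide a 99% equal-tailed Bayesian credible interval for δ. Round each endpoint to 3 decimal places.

[-2.800, 0.600]

The posterior is symmetric, so the 99% equal-tailed interval is δ = -1.1 ± z·0.66 with z = 2.576.
Half-width: 2.576 × 0.66 = 1.700.
-1.1 − 1.700 = -2.800; -1.1 + 1.700 = 0.600.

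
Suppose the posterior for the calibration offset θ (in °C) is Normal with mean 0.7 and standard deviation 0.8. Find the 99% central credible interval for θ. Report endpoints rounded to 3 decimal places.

[-1.361, 2.761]

The posterior is symmetric, so the 99% equal-tailed interval is θ = 0.7 ± z·0.8 with z = 2.576.
Half-width: 2.576 × 0.8 = 2.061.
0.7 − 2.061 = -1.361; 0.7 + 2.061 = 2.761.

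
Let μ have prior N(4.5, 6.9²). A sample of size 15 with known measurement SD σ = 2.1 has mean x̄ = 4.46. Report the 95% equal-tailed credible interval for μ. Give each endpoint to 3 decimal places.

[3.401, 5.520]

Posterior precision = 1/6.9² + 15/2.1² = 0.0210 + 3.4014 = 3.4224, so posterior SD = 0.5406.
Posterior mean = (4.5/6.9² + 15·4.46/2.1²) / 3.4224 = 4.4602.
Interval: 4.4602 ± 1.960 × 0.5406 → [3.401, 5.520].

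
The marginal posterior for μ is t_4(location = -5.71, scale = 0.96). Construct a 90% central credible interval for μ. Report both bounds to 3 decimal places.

[-7.757, -3.663]

The t_4 distribution is symmetric; the 90% interval is -5.71 ± t·0.96 with t_{0.95,4} = 2.132.
Half-width: 2.132 × 0.96 = 2.047.
-5.71 − 2.047 = -7.757; -5.71 + 2.047 = -3.663.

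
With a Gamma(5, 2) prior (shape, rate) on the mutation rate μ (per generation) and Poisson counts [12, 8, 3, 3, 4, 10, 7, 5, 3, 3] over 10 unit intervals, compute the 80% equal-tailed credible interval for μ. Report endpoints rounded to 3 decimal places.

Posterior: Gamma(5+58, 2+10) = Gamma(63, 12) (shape, rate).
Equal-tailed 80% interval: Gamma(63, 12) quantiles at 0.1 and 0.9.
Posterior mean ≈ 5.250, SD ≈ 0.661; a Normal approximation gives roughly [4.402, 6.098].
Exact: lower = 4.422; upper = 6.114.

[4.422, 6.114]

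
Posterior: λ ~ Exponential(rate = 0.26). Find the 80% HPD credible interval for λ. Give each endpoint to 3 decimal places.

[0.000, 6.190]

The exponential density is strictly decreasing on [0, ∞), so the HPD interval is anchored at 0: [0, q] with P(λ ≤ q) = 0.80.
q = −ln(1 − 0.80) / 0.26 = 1.6094 / 0.26 = 6.190.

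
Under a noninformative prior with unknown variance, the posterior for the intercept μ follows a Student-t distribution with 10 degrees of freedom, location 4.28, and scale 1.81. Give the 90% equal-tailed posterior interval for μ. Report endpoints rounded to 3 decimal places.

The t_10 distribution is symmetric; the 90% interval is 4.28 ± t·1.81 with t_{0.95,10} = 1.812.
Half-width: 1.812 × 1.81 = 3.281.
4.28 − 3.281 = 0.999; 4.28 + 3.281 = 7.561.

[0.999, 7.561]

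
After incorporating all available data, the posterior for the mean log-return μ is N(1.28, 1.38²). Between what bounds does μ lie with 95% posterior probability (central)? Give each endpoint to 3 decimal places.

The posterior is symmetric, so the 95% equal-tailed interval is μ = 1.28 ± z·1.38 with z = 1.960.
Half-width: 1.960 × 1.38 = 2.705.
1.28 − 2.705 = -1.425; 1.28 + 2.705 = 3.985.

[-1.425, 3.985]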